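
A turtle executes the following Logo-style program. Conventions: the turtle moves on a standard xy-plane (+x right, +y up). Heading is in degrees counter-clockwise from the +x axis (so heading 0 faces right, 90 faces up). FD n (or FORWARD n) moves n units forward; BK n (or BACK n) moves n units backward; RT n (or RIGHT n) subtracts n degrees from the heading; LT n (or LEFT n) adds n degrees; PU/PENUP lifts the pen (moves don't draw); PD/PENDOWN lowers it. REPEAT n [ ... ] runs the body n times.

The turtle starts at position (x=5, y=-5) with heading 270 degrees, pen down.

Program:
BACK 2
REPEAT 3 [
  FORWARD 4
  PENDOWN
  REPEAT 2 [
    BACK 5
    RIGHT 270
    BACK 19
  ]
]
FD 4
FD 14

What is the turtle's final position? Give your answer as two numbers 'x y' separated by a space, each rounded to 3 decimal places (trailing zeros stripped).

Answer: -19 -3

Derivation:
Executing turtle program step by step:
Start: pos=(5,-5), heading=270, pen down
BK 2: (5,-5) -> (5,-3) [heading=270, draw]
REPEAT 3 [
  -- iteration 1/3 --
  FD 4: (5,-3) -> (5,-7) [heading=270, draw]
  PD: pen down
  REPEAT 2 [
    -- iteration 1/2 --
    BK 5: (5,-7) -> (5,-2) [heading=270, draw]
    RT 270: heading 270 -> 0
    BK 19: (5,-2) -> (-14,-2) [heading=0, draw]
    -- iteration 2/2 --
    BK 5: (-14,-2) -> (-19,-2) [heading=0, draw]
    RT 270: heading 0 -> 90
    BK 19: (-19,-2) -> (-19,-21) [heading=90, draw]
  ]
  -- iteration 2/3 --
  FD 4: (-19,-21) -> (-19,-17) [heading=90, draw]
  PD: pen down
  REPEAT 2 [
    -- iteration 1/2 --
    BK 5: (-19,-17) -> (-19,-22) [heading=90, draw]
    RT 270: heading 90 -> 180
    BK 19: (-19,-22) -> (0,-22) [heading=180, draw]
    -- iteration 2/2 --
    BK 5: (0,-22) -> (5,-22) [heading=180, draw]
    RT 270: heading 180 -> 270
    BK 19: (5,-22) -> (5,-3) [heading=270, draw]
  ]
  -- iteration 3/3 --
  FD 4: (5,-3) -> (5,-7) [heading=270, draw]
  PD: pen down
  REPEAT 2 [
    -- iteration 1/2 --
    BK 5: (5,-7) -> (5,-2) [heading=270, draw]
    RT 270: heading 270 -> 0
    BK 19: (5,-2) -> (-14,-2) [heading=0, draw]
    -- iteration 2/2 --
    BK 5: (-14,-2) -> (-19,-2) [heading=0, draw]
    RT 270: heading 0 -> 90
    BK 19: (-19,-2) -> (-19,-21) [heading=90, draw]
  ]
]
FD 4: (-19,-21) -> (-19,-17) [heading=90, draw]
FD 14: (-19,-17) -> (-19,-3) [heading=90, draw]
Final: pos=(-19,-3), heading=90, 18 segment(s) drawn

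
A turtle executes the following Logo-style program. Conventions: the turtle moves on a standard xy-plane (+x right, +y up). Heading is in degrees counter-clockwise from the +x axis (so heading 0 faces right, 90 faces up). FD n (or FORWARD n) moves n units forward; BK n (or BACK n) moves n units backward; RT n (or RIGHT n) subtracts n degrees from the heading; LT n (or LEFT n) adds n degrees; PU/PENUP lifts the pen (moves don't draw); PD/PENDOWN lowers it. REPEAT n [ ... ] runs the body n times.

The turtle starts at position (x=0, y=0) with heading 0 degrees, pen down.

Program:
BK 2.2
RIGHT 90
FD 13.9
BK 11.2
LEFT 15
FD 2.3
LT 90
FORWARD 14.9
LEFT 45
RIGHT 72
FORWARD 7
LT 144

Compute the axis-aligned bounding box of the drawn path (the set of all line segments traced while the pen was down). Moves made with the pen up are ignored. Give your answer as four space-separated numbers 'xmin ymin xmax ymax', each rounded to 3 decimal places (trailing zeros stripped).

Answer: -2.2 -13.9 19.635 0

Derivation:
Executing turtle program step by step:
Start: pos=(0,0), heading=0, pen down
BK 2.2: (0,0) -> (-2.2,0) [heading=0, draw]
RT 90: heading 0 -> 270
FD 13.9: (-2.2,0) -> (-2.2,-13.9) [heading=270, draw]
BK 11.2: (-2.2,-13.9) -> (-2.2,-2.7) [heading=270, draw]
LT 15: heading 270 -> 285
FD 2.3: (-2.2,-2.7) -> (-1.605,-4.922) [heading=285, draw]
LT 90: heading 285 -> 15
FD 14.9: (-1.605,-4.922) -> (12.788,-1.065) [heading=15, draw]
LT 45: heading 15 -> 60
RT 72: heading 60 -> 348
FD 7: (12.788,-1.065) -> (19.635,-2.521) [heading=348, draw]
LT 144: heading 348 -> 132
Final: pos=(19.635,-2.521), heading=132, 6 segment(s) drawn

Segment endpoints: x in {-2.2, -2.2, -1.605, 0, 12.788, 19.635}, y in {-13.9, -4.922, -2.7, -2.521, -1.065, 0}
xmin=-2.2, ymin=-13.9, xmax=19.635, ymax=0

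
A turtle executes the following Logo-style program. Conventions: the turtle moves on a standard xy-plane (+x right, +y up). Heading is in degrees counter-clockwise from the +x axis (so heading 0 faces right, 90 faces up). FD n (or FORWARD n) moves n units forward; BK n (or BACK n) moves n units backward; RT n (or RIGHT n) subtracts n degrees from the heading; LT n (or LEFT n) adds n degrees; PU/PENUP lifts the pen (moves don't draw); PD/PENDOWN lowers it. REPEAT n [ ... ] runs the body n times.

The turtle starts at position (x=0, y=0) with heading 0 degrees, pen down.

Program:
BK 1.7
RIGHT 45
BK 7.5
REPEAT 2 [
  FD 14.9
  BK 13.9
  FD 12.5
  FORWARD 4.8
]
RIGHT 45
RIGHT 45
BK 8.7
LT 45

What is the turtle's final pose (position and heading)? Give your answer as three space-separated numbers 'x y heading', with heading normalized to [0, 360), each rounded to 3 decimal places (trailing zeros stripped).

Executing turtle program step by step:
Start: pos=(0,0), heading=0, pen down
BK 1.7: (0,0) -> (-1.7,0) [heading=0, draw]
RT 45: heading 0 -> 315
BK 7.5: (-1.7,0) -> (-7.003,5.303) [heading=315, draw]
REPEAT 2 [
  -- iteration 1/2 --
  FD 14.9: (-7.003,5.303) -> (3.533,-5.233) [heading=315, draw]
  BK 13.9: (3.533,-5.233) -> (-6.296,4.596) [heading=315, draw]
  FD 12.5: (-6.296,4.596) -> (2.543,-4.243) [heading=315, draw]
  FD 4.8: (2.543,-4.243) -> (5.937,-7.637) [heading=315, draw]
  -- iteration 2/2 --
  FD 14.9: (5.937,-7.637) -> (16.473,-18.173) [heading=315, draw]
  BK 13.9: (16.473,-18.173) -> (6.644,-8.344) [heading=315, draw]
  FD 12.5: (6.644,-8.344) -> (15.483,-17.183) [heading=315, draw]
  FD 4.8: (15.483,-17.183) -> (18.877,-20.577) [heading=315, draw]
]
RT 45: heading 315 -> 270
RT 45: heading 270 -> 225
BK 8.7: (18.877,-20.577) -> (25.029,-14.425) [heading=225, draw]
LT 45: heading 225 -> 270
Final: pos=(25.029,-14.425), heading=270, 11 segment(s) drawn

Answer: 25.029 -14.425 270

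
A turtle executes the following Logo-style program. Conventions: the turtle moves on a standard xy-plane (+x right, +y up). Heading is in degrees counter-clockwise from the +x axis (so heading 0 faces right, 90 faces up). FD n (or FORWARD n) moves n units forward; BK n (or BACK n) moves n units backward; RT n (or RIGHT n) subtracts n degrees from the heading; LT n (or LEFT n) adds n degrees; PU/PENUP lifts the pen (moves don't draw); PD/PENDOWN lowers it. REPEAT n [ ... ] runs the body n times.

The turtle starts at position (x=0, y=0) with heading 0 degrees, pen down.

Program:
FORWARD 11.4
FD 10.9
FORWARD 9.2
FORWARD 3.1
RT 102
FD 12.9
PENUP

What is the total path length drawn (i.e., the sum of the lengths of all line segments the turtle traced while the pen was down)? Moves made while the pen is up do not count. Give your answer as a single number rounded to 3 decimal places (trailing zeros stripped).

Answer: 47.5

Derivation:
Executing turtle program step by step:
Start: pos=(0,0), heading=0, pen down
FD 11.4: (0,0) -> (11.4,0) [heading=0, draw]
FD 10.9: (11.4,0) -> (22.3,0) [heading=0, draw]
FD 9.2: (22.3,0) -> (31.5,0) [heading=0, draw]
FD 3.1: (31.5,0) -> (34.6,0) [heading=0, draw]
RT 102: heading 0 -> 258
FD 12.9: (34.6,0) -> (31.918,-12.618) [heading=258, draw]
PU: pen up
Final: pos=(31.918,-12.618), heading=258, 5 segment(s) drawn

Segment lengths:
  seg 1: (0,0) -> (11.4,0), length = 11.4
  seg 2: (11.4,0) -> (22.3,0), length = 10.9
  seg 3: (22.3,0) -> (31.5,0), length = 9.2
  seg 4: (31.5,0) -> (34.6,0), length = 3.1
  seg 5: (34.6,0) -> (31.918,-12.618), length = 12.9
Total = 47.5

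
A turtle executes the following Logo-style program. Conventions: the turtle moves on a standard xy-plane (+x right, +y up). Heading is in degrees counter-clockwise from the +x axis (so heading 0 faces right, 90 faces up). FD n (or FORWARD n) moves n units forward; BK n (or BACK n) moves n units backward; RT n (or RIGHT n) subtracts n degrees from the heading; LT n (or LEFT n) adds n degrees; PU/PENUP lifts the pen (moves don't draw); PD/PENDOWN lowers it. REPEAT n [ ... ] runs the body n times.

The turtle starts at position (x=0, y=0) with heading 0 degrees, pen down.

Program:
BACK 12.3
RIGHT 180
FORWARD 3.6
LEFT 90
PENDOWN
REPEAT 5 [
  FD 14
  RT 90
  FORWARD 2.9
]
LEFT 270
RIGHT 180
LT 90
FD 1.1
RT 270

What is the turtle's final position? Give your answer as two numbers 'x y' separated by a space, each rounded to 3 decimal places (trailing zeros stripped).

Answer: -17.7 -14

Derivation:
Executing turtle program step by step:
Start: pos=(0,0), heading=0, pen down
BK 12.3: (0,0) -> (-12.3,0) [heading=0, draw]
RT 180: heading 0 -> 180
FD 3.6: (-12.3,0) -> (-15.9,0) [heading=180, draw]
LT 90: heading 180 -> 270
PD: pen down
REPEAT 5 [
  -- iteration 1/5 --
  FD 14: (-15.9,0) -> (-15.9,-14) [heading=270, draw]
  RT 90: heading 270 -> 180
  FD 2.9: (-15.9,-14) -> (-18.8,-14) [heading=180, draw]
  -- iteration 2/5 --
  FD 14: (-18.8,-14) -> (-32.8,-14) [heading=180, draw]
  RT 90: heading 180 -> 90
  FD 2.9: (-32.8,-14) -> (-32.8,-11.1) [heading=90, draw]
  -- iteration 3/5 --
  FD 14: (-32.8,-11.1) -> (-32.8,2.9) [heading=90, draw]
  RT 90: heading 90 -> 0
  FD 2.9: (-32.8,2.9) -> (-29.9,2.9) [heading=0, draw]
  -- iteration 4/5 --
  FD 14: (-29.9,2.9) -> (-15.9,2.9) [heading=0, draw]
  RT 90: heading 0 -> 270
  FD 2.9: (-15.9,2.9) -> (-15.9,0) [heading=270, draw]
  -- iteration 5/5 --
  FD 14: (-15.9,0) -> (-15.9,-14) [heading=270, draw]
  RT 90: heading 270 -> 180
  FD 2.9: (-15.9,-14) -> (-18.8,-14) [heading=180, draw]
]
LT 270: heading 180 -> 90
RT 180: heading 90 -> 270
LT 90: heading 270 -> 0
FD 1.1: (-18.8,-14) -> (-17.7,-14) [heading=0, draw]
RT 270: heading 0 -> 90
Final: pos=(-17.7,-14), heading=90, 13 segment(s) drawn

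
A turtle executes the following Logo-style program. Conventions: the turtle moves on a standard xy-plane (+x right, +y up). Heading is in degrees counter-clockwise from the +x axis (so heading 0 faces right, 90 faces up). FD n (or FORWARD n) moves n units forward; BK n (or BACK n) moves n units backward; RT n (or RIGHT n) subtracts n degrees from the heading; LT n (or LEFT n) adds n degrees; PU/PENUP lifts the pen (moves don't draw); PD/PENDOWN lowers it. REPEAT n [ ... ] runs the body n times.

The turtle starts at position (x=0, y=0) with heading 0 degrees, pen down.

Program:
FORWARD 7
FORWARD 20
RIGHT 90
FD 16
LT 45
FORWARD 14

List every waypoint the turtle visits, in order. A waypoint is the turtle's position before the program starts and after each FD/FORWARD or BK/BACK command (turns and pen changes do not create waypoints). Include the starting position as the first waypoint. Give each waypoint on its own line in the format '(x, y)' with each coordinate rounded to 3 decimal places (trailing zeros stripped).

Executing turtle program step by step:
Start: pos=(0,0), heading=0, pen down
FD 7: (0,0) -> (7,0) [heading=0, draw]
FD 20: (7,0) -> (27,0) [heading=0, draw]
RT 90: heading 0 -> 270
FD 16: (27,0) -> (27,-16) [heading=270, draw]
LT 45: heading 270 -> 315
FD 14: (27,-16) -> (36.899,-25.899) [heading=315, draw]
Final: pos=(36.899,-25.899), heading=315, 4 segment(s) drawn
Waypoints (5 total):
(0, 0)
(7, 0)
(27, 0)
(27, -16)
(36.899, -25.899)

Answer: (0, 0)
(7, 0)
(27, 0)
(27, -16)
(36.899, -25.899)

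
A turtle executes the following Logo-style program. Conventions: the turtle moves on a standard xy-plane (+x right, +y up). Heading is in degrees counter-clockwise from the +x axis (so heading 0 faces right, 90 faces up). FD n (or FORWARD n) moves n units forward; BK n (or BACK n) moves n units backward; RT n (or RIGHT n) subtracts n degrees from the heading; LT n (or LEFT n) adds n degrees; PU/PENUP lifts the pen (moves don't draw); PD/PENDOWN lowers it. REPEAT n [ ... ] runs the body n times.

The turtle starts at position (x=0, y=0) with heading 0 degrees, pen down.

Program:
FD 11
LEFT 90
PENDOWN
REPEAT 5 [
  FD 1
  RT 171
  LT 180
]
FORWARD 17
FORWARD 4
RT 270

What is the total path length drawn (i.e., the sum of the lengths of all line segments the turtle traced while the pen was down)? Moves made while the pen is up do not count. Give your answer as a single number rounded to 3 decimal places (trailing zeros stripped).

Executing turtle program step by step:
Start: pos=(0,0), heading=0, pen down
FD 11: (0,0) -> (11,0) [heading=0, draw]
LT 90: heading 0 -> 90
PD: pen down
REPEAT 5 [
  -- iteration 1/5 --
  FD 1: (11,0) -> (11,1) [heading=90, draw]
  RT 171: heading 90 -> 279
  LT 180: heading 279 -> 99
  -- iteration 2/5 --
  FD 1: (11,1) -> (10.844,1.988) [heading=99, draw]
  RT 171: heading 99 -> 288
  LT 180: heading 288 -> 108
  -- iteration 3/5 --
  FD 1: (10.844,1.988) -> (10.535,2.939) [heading=108, draw]
  RT 171: heading 108 -> 297
  LT 180: heading 297 -> 117
  -- iteration 4/5 --
  FD 1: (10.535,2.939) -> (10.081,3.83) [heading=117, draw]
  RT 171: heading 117 -> 306
  LT 180: heading 306 -> 126
  -- iteration 5/5 --
  FD 1: (10.081,3.83) -> (9.493,4.639) [heading=126, draw]
  RT 171: heading 126 -> 315
  LT 180: heading 315 -> 135
]
FD 17: (9.493,4.639) -> (-2.528,16.66) [heading=135, draw]
FD 4: (-2.528,16.66) -> (-5.356,19.488) [heading=135, draw]
RT 270: heading 135 -> 225
Final: pos=(-5.356,19.488), heading=225, 8 segment(s) drawn

Segment lengths:
  seg 1: (0,0) -> (11,0), length = 11
  seg 2: (11,0) -> (11,1), length = 1
  seg 3: (11,1) -> (10.844,1.988), length = 1
  seg 4: (10.844,1.988) -> (10.535,2.939), length = 1
  seg 5: (10.535,2.939) -> (10.081,3.83), length = 1
  seg 6: (10.081,3.83) -> (9.493,4.639), length = 1
  seg 7: (9.493,4.639) -> (-2.528,16.66), length = 17
  seg 8: (-2.528,16.66) -> (-5.356,19.488), length = 4
Total = 37

Answer: 37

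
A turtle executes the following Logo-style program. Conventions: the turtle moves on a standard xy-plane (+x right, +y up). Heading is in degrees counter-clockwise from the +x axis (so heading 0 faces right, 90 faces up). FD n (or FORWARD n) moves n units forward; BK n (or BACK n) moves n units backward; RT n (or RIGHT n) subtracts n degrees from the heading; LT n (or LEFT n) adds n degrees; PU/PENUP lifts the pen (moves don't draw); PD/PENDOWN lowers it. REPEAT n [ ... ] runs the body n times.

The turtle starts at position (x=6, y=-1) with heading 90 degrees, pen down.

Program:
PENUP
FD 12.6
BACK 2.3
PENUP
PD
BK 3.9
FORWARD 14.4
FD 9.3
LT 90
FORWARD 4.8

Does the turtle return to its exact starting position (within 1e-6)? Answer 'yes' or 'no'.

Executing turtle program step by step:
Start: pos=(6,-1), heading=90, pen down
PU: pen up
FD 12.6: (6,-1) -> (6,11.6) [heading=90, move]
BK 2.3: (6,11.6) -> (6,9.3) [heading=90, move]
PU: pen up
PD: pen down
BK 3.9: (6,9.3) -> (6,5.4) [heading=90, draw]
FD 14.4: (6,5.4) -> (6,19.8) [heading=90, draw]
FD 9.3: (6,19.8) -> (6,29.1) [heading=90, draw]
LT 90: heading 90 -> 180
FD 4.8: (6,29.1) -> (1.2,29.1) [heading=180, draw]
Final: pos=(1.2,29.1), heading=180, 4 segment(s) drawn

Start position: (6, -1)
Final position: (1.2, 29.1)
Distance = 30.48; >= 1e-6 -> NOT closed

Answer: no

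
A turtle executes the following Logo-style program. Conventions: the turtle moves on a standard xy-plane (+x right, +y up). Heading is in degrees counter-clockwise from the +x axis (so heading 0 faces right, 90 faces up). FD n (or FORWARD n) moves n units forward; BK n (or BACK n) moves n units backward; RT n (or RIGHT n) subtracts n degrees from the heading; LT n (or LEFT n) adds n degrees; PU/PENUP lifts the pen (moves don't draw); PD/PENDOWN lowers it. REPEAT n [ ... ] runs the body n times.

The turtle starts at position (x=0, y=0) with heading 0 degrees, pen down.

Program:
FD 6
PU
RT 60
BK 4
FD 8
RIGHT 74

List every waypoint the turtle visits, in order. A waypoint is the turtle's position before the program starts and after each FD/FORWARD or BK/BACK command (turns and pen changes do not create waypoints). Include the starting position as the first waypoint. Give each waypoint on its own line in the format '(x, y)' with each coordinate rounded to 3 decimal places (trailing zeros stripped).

Answer: (0, 0)
(6, 0)
(4, 3.464)
(8, -3.464)

Derivation:
Executing turtle program step by step:
Start: pos=(0,0), heading=0, pen down
FD 6: (0,0) -> (6,0) [heading=0, draw]
PU: pen up
RT 60: heading 0 -> 300
BK 4: (6,0) -> (4,3.464) [heading=300, move]
FD 8: (4,3.464) -> (8,-3.464) [heading=300, move]
RT 74: heading 300 -> 226
Final: pos=(8,-3.464), heading=226, 1 segment(s) drawn
Waypoints (4 total):
(0, 0)
(6, 0)
(4, 3.464)
(8, -3.464)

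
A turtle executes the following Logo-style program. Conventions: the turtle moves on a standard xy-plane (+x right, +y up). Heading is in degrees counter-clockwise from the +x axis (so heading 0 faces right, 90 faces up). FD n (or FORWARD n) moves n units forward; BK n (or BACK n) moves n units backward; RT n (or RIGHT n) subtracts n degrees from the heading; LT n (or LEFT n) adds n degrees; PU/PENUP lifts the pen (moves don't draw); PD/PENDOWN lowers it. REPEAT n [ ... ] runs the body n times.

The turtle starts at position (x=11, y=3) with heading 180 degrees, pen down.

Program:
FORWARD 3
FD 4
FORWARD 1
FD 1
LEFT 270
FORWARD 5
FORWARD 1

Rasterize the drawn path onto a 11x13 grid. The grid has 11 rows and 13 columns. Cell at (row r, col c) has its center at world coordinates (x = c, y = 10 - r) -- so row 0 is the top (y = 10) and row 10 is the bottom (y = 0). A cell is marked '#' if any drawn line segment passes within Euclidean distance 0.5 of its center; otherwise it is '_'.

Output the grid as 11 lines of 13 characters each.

Segment 0: (11,3) -> (8,3)
Segment 1: (8,3) -> (4,3)
Segment 2: (4,3) -> (3,3)
Segment 3: (3,3) -> (2,3)
Segment 4: (2,3) -> (2,8)
Segment 5: (2,8) -> (2,9)

Answer: _____________
__#__________
__#__________
__#__________
__#__________
__#__________
__#__________
__##########_
_____________
_____________
_____________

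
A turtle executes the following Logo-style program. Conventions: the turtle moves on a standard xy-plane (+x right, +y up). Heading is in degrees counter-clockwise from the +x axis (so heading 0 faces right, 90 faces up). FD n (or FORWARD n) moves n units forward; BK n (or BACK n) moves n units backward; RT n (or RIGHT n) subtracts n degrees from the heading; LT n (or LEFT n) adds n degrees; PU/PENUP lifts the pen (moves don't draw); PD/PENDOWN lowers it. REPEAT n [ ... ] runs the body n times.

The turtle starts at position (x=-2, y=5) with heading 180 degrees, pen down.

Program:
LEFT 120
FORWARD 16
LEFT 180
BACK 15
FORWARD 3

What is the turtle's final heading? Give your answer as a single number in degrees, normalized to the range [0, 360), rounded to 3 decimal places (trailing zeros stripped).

Answer: 120

Derivation:
Executing turtle program step by step:
Start: pos=(-2,5), heading=180, pen down
LT 120: heading 180 -> 300
FD 16: (-2,5) -> (6,-8.856) [heading=300, draw]
LT 180: heading 300 -> 120
BK 15: (6,-8.856) -> (13.5,-21.847) [heading=120, draw]
FD 3: (13.5,-21.847) -> (12,-19.249) [heading=120, draw]
Final: pos=(12,-19.249), heading=120, 3 segment(s) drawn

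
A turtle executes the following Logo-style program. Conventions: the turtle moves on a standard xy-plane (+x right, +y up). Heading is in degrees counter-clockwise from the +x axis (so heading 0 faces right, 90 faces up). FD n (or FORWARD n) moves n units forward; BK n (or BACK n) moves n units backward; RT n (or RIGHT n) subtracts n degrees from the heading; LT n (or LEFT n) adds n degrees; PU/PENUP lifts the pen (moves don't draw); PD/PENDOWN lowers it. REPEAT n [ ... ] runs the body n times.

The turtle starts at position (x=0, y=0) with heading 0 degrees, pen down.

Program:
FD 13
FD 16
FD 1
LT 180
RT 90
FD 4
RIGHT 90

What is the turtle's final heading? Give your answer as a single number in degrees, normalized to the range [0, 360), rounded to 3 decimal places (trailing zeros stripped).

Answer: 0

Derivation:
Executing turtle program step by step:
Start: pos=(0,0), heading=0, pen down
FD 13: (0,0) -> (13,0) [heading=0, draw]
FD 16: (13,0) -> (29,0) [heading=0, draw]
FD 1: (29,0) -> (30,0) [heading=0, draw]
LT 180: heading 0 -> 180
RT 90: heading 180 -> 90
FD 4: (30,0) -> (30,4) [heading=90, draw]
RT 90: heading 90 -> 0
Final: pos=(30,4), heading=0, 4 segment(s) drawn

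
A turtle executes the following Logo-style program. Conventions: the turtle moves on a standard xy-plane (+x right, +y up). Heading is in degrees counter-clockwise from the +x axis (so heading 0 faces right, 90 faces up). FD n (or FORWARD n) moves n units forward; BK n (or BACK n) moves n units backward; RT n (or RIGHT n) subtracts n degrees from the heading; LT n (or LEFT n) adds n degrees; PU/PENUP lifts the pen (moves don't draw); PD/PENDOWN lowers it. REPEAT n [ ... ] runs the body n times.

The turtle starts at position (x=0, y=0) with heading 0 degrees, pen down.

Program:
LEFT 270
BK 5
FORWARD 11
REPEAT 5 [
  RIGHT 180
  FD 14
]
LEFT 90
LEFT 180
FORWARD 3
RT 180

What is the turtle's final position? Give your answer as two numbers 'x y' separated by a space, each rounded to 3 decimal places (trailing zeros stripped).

Executing turtle program step by step:
Start: pos=(0,0), heading=0, pen down
LT 270: heading 0 -> 270
BK 5: (0,0) -> (0,5) [heading=270, draw]
FD 11: (0,5) -> (0,-6) [heading=270, draw]
REPEAT 5 [
  -- iteration 1/5 --
  RT 180: heading 270 -> 90
  FD 14: (0,-6) -> (0,8) [heading=90, draw]
  -- iteration 2/5 --
  RT 180: heading 90 -> 270
  FD 14: (0,8) -> (0,-6) [heading=270, draw]
  -- iteration 3/5 --
  RT 180: heading 270 -> 90
  FD 14: (0,-6) -> (0,8) [heading=90, draw]
  -- iteration 4/5 --
  RT 180: heading 90 -> 270
  FD 14: (0,8) -> (0,-6) [heading=270, draw]
  -- iteration 5/5 --
  RT 180: heading 270 -> 90
  FD 14: (0,-6) -> (0,8) [heading=90, draw]
]
LT 90: heading 90 -> 180
LT 180: heading 180 -> 0
FD 3: (0,8) -> (3,8) [heading=0, draw]
RT 180: heading 0 -> 180
Final: pos=(3,8), heading=180, 8 segment(s) drawn

Answer: 3 8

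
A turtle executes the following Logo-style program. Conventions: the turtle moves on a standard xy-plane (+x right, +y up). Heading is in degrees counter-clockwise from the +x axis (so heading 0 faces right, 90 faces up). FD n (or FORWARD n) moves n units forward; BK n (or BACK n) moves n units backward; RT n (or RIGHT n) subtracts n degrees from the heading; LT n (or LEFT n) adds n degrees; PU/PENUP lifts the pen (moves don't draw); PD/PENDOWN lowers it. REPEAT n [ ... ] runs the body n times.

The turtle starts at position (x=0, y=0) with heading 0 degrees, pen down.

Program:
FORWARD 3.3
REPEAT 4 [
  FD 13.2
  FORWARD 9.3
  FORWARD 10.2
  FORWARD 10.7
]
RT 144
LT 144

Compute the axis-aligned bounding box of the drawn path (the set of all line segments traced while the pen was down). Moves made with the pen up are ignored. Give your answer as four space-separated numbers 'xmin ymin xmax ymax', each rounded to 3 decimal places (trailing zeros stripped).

Answer: 0 0 176.9 0

Derivation:
Executing turtle program step by step:
Start: pos=(0,0), heading=0, pen down
FD 3.3: (0,0) -> (3.3,0) [heading=0, draw]
REPEAT 4 [
  -- iteration 1/4 --
  FD 13.2: (3.3,0) -> (16.5,0) [heading=0, draw]
  FD 9.3: (16.5,0) -> (25.8,0) [heading=0, draw]
  FD 10.2: (25.8,0) -> (36,0) [heading=0, draw]
  FD 10.7: (36,0) -> (46.7,0) [heading=0, draw]
  -- iteration 2/4 --
  FD 13.2: (46.7,0) -> (59.9,0) [heading=0, draw]
  FD 9.3: (59.9,0) -> (69.2,0) [heading=0, draw]
  FD 10.2: (69.2,0) -> (79.4,0) [heading=0, draw]
  FD 10.7: (79.4,0) -> (90.1,0) [heading=0, draw]
  -- iteration 3/4 --
  FD 13.2: (90.1,0) -> (103.3,0) [heading=0, draw]
  FD 9.3: (103.3,0) -> (112.6,0) [heading=0, draw]
  FD 10.2: (112.6,0) -> (122.8,0) [heading=0, draw]
  FD 10.7: (122.8,0) -> (133.5,0) [heading=0, draw]
  -- iteration 4/4 --
  FD 13.2: (133.5,0) -> (146.7,0) [heading=0, draw]
  FD 9.3: (146.7,0) -> (156,0) [heading=0, draw]
  FD 10.2: (156,0) -> (166.2,0) [heading=0, draw]
  FD 10.7: (166.2,0) -> (176.9,0) [heading=0, draw]
]
RT 144: heading 0 -> 216
LT 144: heading 216 -> 0
Final: pos=(176.9,0), heading=0, 17 segment(s) drawn

Segment endpoints: x in {0, 3.3, 16.5, 25.8, 36, 46.7, 59.9, 69.2, 79.4, 90.1, 103.3, 112.6, 122.8, 133.5, 146.7, 156, 166.2, 176.9}, y in {0}
xmin=0, ymin=0, xmax=176.9, ymax=0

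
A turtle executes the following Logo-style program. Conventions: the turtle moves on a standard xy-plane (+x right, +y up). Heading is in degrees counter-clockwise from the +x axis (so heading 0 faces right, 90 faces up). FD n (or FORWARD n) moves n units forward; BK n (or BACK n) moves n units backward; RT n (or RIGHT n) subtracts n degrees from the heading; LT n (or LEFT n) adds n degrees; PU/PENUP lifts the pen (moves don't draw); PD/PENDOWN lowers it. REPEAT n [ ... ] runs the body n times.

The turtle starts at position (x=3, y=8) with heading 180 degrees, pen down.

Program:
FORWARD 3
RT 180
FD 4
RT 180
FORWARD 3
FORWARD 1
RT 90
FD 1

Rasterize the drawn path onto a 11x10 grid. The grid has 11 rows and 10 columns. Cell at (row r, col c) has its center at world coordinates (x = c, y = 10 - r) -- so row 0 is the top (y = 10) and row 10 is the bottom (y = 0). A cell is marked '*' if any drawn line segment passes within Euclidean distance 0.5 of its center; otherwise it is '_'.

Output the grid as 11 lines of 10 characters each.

Segment 0: (3,8) -> (0,8)
Segment 1: (0,8) -> (4,8)
Segment 2: (4,8) -> (1,8)
Segment 3: (1,8) -> (0,8)
Segment 4: (0,8) -> (-0,9)

Answer: __________
*_________
*****_____
__________
__________
__________
__________
__________
__________
__________
__________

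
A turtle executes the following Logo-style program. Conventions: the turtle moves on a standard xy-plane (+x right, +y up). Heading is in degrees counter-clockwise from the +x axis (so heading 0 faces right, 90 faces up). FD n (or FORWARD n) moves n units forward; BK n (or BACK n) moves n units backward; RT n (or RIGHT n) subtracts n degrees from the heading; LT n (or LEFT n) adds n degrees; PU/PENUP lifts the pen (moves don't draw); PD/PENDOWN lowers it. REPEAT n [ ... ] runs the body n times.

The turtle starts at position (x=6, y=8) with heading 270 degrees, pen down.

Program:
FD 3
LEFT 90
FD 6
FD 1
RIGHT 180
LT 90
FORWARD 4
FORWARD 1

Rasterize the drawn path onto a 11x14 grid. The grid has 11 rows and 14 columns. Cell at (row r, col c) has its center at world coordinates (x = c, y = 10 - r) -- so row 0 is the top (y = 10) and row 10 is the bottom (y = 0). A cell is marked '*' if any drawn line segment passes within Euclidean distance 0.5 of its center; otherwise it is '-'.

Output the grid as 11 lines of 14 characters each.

Segment 0: (6,8) -> (6,5)
Segment 1: (6,5) -> (12,5)
Segment 2: (12,5) -> (13,5)
Segment 3: (13,5) -> (13,1)
Segment 4: (13,1) -> (13,-0)

Answer: --------------
--------------
------*-------
------*-------
------*-------
------********
-------------*
-------------*
-------------*
-------------*
-------------*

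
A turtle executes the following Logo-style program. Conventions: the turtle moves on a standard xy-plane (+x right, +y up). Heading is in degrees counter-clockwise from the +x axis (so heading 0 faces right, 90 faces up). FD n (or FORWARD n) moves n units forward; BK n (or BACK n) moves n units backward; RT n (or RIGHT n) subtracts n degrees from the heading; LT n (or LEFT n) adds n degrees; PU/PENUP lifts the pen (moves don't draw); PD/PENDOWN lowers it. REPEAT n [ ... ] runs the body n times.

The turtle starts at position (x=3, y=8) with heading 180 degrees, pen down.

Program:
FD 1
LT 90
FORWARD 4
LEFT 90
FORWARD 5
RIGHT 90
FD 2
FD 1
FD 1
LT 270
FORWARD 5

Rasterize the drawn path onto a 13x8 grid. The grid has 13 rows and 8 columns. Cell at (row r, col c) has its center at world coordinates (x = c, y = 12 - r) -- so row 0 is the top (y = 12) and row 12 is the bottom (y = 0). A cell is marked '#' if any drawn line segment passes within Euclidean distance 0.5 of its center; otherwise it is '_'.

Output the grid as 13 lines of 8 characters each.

Segment 0: (3,8) -> (2,8)
Segment 1: (2,8) -> (2,4)
Segment 2: (2,4) -> (7,4)
Segment 3: (7,4) -> (7,2)
Segment 4: (7,2) -> (7,1)
Segment 5: (7,1) -> (7,-0)
Segment 6: (7,-0) -> (2,0)

Answer: ________
________
________
________
__##____
__#_____
__#_____
__#_____
__######
_______#
_______#
_______#
__######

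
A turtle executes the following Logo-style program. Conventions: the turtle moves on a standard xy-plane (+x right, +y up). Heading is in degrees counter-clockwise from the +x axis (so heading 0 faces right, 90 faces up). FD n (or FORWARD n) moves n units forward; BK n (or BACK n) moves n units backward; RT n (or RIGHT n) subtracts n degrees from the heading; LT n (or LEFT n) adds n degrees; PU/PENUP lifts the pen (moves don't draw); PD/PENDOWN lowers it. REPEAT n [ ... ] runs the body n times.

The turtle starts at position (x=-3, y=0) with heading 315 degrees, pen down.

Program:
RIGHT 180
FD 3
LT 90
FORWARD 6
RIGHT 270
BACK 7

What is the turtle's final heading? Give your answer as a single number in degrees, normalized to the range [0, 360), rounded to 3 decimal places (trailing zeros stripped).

Executing turtle program step by step:
Start: pos=(-3,0), heading=315, pen down
RT 180: heading 315 -> 135
FD 3: (-3,0) -> (-5.121,2.121) [heading=135, draw]
LT 90: heading 135 -> 225
FD 6: (-5.121,2.121) -> (-9.364,-2.121) [heading=225, draw]
RT 270: heading 225 -> 315
BK 7: (-9.364,-2.121) -> (-14.314,2.828) [heading=315, draw]
Final: pos=(-14.314,2.828), heading=315, 3 segment(s) drawn

Answer: 315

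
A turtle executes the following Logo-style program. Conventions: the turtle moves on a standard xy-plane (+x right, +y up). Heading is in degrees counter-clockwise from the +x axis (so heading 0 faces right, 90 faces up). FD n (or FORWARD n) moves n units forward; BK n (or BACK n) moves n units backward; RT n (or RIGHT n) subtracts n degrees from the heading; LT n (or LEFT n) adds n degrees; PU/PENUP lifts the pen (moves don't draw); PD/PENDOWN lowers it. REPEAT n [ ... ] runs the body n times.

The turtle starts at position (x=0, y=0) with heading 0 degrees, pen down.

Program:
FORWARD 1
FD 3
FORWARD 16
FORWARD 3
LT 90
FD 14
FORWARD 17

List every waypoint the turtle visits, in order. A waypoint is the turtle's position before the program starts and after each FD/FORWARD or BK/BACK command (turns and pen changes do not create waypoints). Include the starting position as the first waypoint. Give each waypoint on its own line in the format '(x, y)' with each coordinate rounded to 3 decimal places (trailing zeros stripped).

Answer: (0, 0)
(1, 0)
(4, 0)
(20, 0)
(23, 0)
(23, 14)
(23, 31)

Derivation:
Executing turtle program step by step:
Start: pos=(0,0), heading=0, pen down
FD 1: (0,0) -> (1,0) [heading=0, draw]
FD 3: (1,0) -> (4,0) [heading=0, draw]
FD 16: (4,0) -> (20,0) [heading=0, draw]
FD 3: (20,0) -> (23,0) [heading=0, draw]
LT 90: heading 0 -> 90
FD 14: (23,0) -> (23,14) [heading=90, draw]
FD 17: (23,14) -> (23,31) [heading=90, draw]
Final: pos=(23,31), heading=90, 6 segment(s) drawn
Waypoints (7 total):
(0, 0)
(1, 0)
(4, 0)
(20, 0)
(23, 0)
(23, 14)
(23, 31)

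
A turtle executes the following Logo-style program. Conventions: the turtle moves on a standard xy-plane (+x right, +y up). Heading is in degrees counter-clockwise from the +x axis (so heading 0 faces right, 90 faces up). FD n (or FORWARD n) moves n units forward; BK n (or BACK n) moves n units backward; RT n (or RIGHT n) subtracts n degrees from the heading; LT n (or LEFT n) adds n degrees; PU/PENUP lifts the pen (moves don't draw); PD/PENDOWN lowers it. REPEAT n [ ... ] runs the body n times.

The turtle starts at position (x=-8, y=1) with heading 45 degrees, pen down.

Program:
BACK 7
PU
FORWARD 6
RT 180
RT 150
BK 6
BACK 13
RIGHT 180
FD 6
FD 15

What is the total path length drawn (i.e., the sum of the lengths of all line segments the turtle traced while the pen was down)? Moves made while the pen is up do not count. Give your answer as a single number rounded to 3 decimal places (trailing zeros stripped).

Answer: 7

Derivation:
Executing turtle program step by step:
Start: pos=(-8,1), heading=45, pen down
BK 7: (-8,1) -> (-12.95,-3.95) [heading=45, draw]
PU: pen up
FD 6: (-12.95,-3.95) -> (-8.707,0.293) [heading=45, move]
RT 180: heading 45 -> 225
RT 150: heading 225 -> 75
BK 6: (-8.707,0.293) -> (-10.26,-5.503) [heading=75, move]
BK 13: (-10.26,-5.503) -> (-13.625,-18.06) [heading=75, move]
RT 180: heading 75 -> 255
FD 6: (-13.625,-18.06) -> (-15.178,-23.855) [heading=255, move]
FD 15: (-15.178,-23.855) -> (-19.06,-38.344) [heading=255, move]
Final: pos=(-19.06,-38.344), heading=255, 1 segment(s) drawn

Segment lengths:
  seg 1: (-8,1) -> (-12.95,-3.95), length = 7
Total = 7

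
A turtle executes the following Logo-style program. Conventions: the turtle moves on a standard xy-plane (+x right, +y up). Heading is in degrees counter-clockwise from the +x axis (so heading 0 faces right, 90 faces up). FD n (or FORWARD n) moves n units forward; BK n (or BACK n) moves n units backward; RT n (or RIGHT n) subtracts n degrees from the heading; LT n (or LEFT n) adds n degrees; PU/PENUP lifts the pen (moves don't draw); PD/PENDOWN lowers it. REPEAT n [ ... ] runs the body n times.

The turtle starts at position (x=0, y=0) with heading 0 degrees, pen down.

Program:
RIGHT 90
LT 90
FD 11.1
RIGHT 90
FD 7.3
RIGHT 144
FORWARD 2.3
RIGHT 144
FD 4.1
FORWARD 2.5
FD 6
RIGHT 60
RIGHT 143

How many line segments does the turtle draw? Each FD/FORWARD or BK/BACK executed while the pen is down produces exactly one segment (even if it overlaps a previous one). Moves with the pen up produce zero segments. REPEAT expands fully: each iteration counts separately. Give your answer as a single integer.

Answer: 6

Derivation:
Executing turtle program step by step:
Start: pos=(0,0), heading=0, pen down
RT 90: heading 0 -> 270
LT 90: heading 270 -> 0
FD 11.1: (0,0) -> (11.1,0) [heading=0, draw]
RT 90: heading 0 -> 270
FD 7.3: (11.1,0) -> (11.1,-7.3) [heading=270, draw]
RT 144: heading 270 -> 126
FD 2.3: (11.1,-7.3) -> (9.748,-5.439) [heading=126, draw]
RT 144: heading 126 -> 342
FD 4.1: (9.748,-5.439) -> (13.647,-6.706) [heading=342, draw]
FD 2.5: (13.647,-6.706) -> (16.025,-7.479) [heading=342, draw]
FD 6: (16.025,-7.479) -> (21.731,-9.333) [heading=342, draw]
RT 60: heading 342 -> 282
RT 143: heading 282 -> 139
Final: pos=(21.731,-9.333), heading=139, 6 segment(s) drawn
Segments drawn: 6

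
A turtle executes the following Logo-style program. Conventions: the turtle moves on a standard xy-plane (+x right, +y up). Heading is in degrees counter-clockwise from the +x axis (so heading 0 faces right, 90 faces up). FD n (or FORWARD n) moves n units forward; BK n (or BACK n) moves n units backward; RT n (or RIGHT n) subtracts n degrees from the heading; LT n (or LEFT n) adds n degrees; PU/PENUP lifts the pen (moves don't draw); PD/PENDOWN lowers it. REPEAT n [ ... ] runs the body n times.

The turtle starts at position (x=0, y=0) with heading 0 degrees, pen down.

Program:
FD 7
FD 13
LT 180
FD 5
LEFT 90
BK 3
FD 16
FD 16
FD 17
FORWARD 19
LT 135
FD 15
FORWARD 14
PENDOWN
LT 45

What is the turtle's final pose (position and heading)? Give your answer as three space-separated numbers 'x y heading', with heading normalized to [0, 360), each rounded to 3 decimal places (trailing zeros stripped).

Answer: 35.506 -44.494 90

Derivation:
Executing turtle program step by step:
Start: pos=(0,0), heading=0, pen down
FD 7: (0,0) -> (7,0) [heading=0, draw]
FD 13: (7,0) -> (20,0) [heading=0, draw]
LT 180: heading 0 -> 180
FD 5: (20,0) -> (15,0) [heading=180, draw]
LT 90: heading 180 -> 270
BK 3: (15,0) -> (15,3) [heading=270, draw]
FD 16: (15,3) -> (15,-13) [heading=270, draw]
FD 16: (15,-13) -> (15,-29) [heading=270, draw]
FD 17: (15,-29) -> (15,-46) [heading=270, draw]
FD 19: (15,-46) -> (15,-65) [heading=270, draw]
LT 135: heading 270 -> 45
FD 15: (15,-65) -> (25.607,-54.393) [heading=45, draw]
FD 14: (25.607,-54.393) -> (35.506,-44.494) [heading=45, draw]
PD: pen down
LT 45: heading 45 -> 90
Final: pos=(35.506,-44.494), heading=90, 10 segment(s) drawn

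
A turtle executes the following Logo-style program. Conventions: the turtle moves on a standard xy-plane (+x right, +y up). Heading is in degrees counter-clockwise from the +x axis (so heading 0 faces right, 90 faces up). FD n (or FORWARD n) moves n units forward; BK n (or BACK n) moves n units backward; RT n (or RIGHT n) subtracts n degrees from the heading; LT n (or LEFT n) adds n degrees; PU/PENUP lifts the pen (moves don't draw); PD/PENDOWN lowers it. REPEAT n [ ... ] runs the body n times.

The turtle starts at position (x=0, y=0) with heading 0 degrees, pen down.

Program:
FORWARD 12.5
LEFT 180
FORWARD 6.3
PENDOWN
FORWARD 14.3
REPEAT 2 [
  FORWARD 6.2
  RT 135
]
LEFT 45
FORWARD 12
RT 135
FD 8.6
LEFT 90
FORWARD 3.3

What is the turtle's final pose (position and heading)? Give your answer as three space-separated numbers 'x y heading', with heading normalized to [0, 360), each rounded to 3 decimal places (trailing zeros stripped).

Answer: -10.031 -7.401 270

Derivation:
Executing turtle program step by step:
Start: pos=(0,0), heading=0, pen down
FD 12.5: (0,0) -> (12.5,0) [heading=0, draw]
LT 180: heading 0 -> 180
FD 6.3: (12.5,0) -> (6.2,0) [heading=180, draw]
PD: pen down
FD 14.3: (6.2,0) -> (-8.1,0) [heading=180, draw]
REPEAT 2 [
  -- iteration 1/2 --
  FD 6.2: (-8.1,0) -> (-14.3,0) [heading=180, draw]
  RT 135: heading 180 -> 45
  -- iteration 2/2 --
  FD 6.2: (-14.3,0) -> (-9.916,4.384) [heading=45, draw]
  RT 135: heading 45 -> 270
]
LT 45: heading 270 -> 315
FD 12: (-9.916,4.384) -> (-1.431,-4.101) [heading=315, draw]
RT 135: heading 315 -> 180
FD 8.6: (-1.431,-4.101) -> (-10.031,-4.101) [heading=180, draw]
LT 90: heading 180 -> 270
FD 3.3: (-10.031,-4.101) -> (-10.031,-7.401) [heading=270, draw]
Final: pos=(-10.031,-7.401), heading=270, 8 segment(s) drawn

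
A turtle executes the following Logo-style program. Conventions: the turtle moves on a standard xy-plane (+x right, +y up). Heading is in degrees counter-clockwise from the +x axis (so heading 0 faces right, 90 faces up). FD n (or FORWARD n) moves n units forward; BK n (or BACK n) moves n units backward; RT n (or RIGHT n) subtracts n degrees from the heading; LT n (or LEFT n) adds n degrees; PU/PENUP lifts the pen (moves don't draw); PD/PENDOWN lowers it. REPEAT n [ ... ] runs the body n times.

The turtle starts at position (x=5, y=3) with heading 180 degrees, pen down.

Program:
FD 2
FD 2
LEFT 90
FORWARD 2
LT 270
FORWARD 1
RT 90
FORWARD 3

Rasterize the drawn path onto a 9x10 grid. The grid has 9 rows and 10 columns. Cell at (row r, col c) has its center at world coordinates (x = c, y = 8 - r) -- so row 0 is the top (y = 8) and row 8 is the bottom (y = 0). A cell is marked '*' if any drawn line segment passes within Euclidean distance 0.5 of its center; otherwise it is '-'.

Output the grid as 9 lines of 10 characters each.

Answer: ----------
----------
----------
----------
*---------
******----
**--------
**--------
----------

Derivation:
Segment 0: (5,3) -> (3,3)
Segment 1: (3,3) -> (1,3)
Segment 2: (1,3) -> (1,1)
Segment 3: (1,1) -> (-0,1)
Segment 4: (-0,1) -> (0,4)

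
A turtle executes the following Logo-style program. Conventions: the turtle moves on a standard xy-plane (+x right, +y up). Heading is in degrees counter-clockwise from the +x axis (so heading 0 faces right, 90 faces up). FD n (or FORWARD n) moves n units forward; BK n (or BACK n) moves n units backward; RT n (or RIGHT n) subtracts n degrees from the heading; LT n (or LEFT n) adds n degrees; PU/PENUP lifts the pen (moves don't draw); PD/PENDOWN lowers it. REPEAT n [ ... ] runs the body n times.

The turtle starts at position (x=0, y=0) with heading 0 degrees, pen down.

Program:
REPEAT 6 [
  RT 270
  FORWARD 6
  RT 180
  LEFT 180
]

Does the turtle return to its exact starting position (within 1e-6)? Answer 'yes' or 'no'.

Executing turtle program step by step:
Start: pos=(0,0), heading=0, pen down
REPEAT 6 [
  -- iteration 1/6 --
  RT 270: heading 0 -> 90
  FD 6: (0,0) -> (0,6) [heading=90, draw]
  RT 180: heading 90 -> 270
  LT 180: heading 270 -> 90
  -- iteration 2/6 --
  RT 270: heading 90 -> 180
  FD 6: (0,6) -> (-6,6) [heading=180, draw]
  RT 180: heading 180 -> 0
  LT 180: heading 0 -> 180
  -- iteration 3/6 --
  RT 270: heading 180 -> 270
  FD 6: (-6,6) -> (-6,0) [heading=270, draw]
  RT 180: heading 270 -> 90
  LT 180: heading 90 -> 270
  -- iteration 4/6 --
  RT 270: heading 270 -> 0
  FD 6: (-6,0) -> (0,0) [heading=0, draw]
  RT 180: heading 0 -> 180
  LT 180: heading 180 -> 0
  -- iteration 5/6 --
  RT 270: heading 0 -> 90
  FD 6: (0,0) -> (0,6) [heading=90, draw]
  RT 180: heading 90 -> 270
  LT 180: heading 270 -> 90
  -- iteration 6/6 --
  RT 270: heading 90 -> 180
  FD 6: (0,6) -> (-6,6) [heading=180, draw]
  RT 180: heading 180 -> 0
  LT 180: heading 0 -> 180
]
Final: pos=(-6,6), heading=180, 6 segment(s) drawn

Start position: (0, 0)
Final position: (-6, 6)
Distance = 8.485; >= 1e-6 -> NOT closed

Answer: no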